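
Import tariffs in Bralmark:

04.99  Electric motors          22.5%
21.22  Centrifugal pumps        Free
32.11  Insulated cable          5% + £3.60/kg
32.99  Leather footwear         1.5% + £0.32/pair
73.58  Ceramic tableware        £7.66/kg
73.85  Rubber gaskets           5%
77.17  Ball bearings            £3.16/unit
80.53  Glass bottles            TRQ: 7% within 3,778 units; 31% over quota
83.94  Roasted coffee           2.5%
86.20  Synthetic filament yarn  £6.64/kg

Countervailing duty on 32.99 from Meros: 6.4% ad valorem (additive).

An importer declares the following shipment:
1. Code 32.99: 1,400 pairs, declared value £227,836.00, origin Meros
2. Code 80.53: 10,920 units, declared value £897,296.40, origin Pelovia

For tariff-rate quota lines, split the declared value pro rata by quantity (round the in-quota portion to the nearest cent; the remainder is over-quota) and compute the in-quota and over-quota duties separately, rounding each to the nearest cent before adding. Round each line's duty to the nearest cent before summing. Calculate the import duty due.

Line 1 (32.99, Meros, 1,400 pairs, £227,836.00):
Base rate for 32.99 is 1.5% + £0.32/pair.
Additional duty on 32.99 from Meros: +6.4%. Applied ad valorem rate: 1.5% + 6.4% = 7.9%.
Duty = £227,836.00 × 7.9% + 1,400 × £0.32 = £18,447.04.
Line 2 (80.53, Pelovia, 10,920 units, £897,296.40):
Code 80.53 is under a tariff-rate quota (threshold 3,778 units). In-quota: 3,778 units at 7%; over-quota: 7,142 units at 31%.
Pro-rata value split: in-quota = £897,296.40 × 3,778/10,920 = £310,438.26; over-quota = £897,296.40 − £310,438.26 = £586,858.14.
In-quota duty = £310,438.26 × 7% = £21,730.68. Over-quota duty = £586,858.14 × 31% = £181,926.02.
Line duty = £21,730.68 + £181,926.02 = £203,656.70.
Total = £18,447.04 + £203,656.70 = £222,103.74.

£222,103.74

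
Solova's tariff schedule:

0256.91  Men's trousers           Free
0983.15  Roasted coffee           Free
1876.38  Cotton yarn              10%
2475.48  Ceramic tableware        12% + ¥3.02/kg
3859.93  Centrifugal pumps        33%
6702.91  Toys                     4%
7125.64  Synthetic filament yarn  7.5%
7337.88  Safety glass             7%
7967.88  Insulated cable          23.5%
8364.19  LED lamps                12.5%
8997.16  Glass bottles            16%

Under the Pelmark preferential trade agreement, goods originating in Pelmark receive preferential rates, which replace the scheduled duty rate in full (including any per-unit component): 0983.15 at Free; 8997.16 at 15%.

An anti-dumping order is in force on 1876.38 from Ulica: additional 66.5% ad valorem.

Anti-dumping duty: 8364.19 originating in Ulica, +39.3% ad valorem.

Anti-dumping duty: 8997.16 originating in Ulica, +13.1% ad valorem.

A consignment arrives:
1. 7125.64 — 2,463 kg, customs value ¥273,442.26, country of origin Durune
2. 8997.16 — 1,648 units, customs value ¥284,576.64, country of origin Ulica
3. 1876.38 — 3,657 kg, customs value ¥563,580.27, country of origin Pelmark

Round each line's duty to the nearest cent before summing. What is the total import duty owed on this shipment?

¥159,678.00

Line 1 (7125.64, Durune, 2,463 kg, ¥273,442.26):
Base rate for 7125.64 is 7.5%.
Duty = ¥273,442.26 × 7.5% = ¥20,508.17.
Line 2 (8997.16, Ulica, 1,648 units, ¥284,576.64):
Base rate for 8997.16 is 16%.
8997.16 has an FTA preferential rate, but origin Ulica is not Pelmark; base rate stands.
Additional duty on 8997.16 from Ulica: +13.1%. Applied ad valorem rate: 16% + 13.1% = 29.1%.
Duty = ¥284,576.64 × 29.1% = ¥82,811.80.
Line 3 (1876.38, Pelmark, 3,657 kg, ¥563,580.27):
Base rate for 1876.38 is 10%.
Origin Pelmark is the FTA partner but 1876.38 is not on the preference list; base rate stands.
The additional-duty order on 1876.38 targets Ulica, not Pelmark; it does not apply.
Duty = ¥563,580.27 × 10% = ¥56,358.03.
Total = ¥20,508.17 + ¥82,811.80 + ¥56,358.03 = ¥159,678.00.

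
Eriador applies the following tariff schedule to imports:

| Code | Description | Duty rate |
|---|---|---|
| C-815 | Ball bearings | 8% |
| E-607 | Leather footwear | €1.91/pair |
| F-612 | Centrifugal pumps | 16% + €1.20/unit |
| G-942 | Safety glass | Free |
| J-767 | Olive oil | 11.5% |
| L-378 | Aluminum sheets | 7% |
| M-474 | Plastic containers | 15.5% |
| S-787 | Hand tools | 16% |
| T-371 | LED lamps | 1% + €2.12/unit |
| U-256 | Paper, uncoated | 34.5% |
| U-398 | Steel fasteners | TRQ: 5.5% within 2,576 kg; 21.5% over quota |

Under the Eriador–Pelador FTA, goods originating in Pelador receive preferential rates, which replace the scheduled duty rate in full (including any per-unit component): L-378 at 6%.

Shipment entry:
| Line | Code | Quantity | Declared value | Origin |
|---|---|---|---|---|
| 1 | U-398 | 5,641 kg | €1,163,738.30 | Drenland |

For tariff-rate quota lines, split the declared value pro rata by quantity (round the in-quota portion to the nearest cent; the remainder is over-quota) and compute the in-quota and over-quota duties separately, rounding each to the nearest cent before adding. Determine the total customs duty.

Line 1 (U-398, Drenland, 5,641 kg, €1,163,738.30):
Code U-398 is under a tariff-rate quota (threshold 2,576 kg). In-quota: 2,576 kg at 5.5%; over-quota: 3,065 kg at 21.5%.
Pro-rata value split: in-quota = €1,163,738.30 × 2,576/5,641 = €531,428.80; over-quota = €1,163,738.30 − €531,428.80 = €632,309.50.
In-quota duty = €531,428.80 × 5.5% = €29,228.58. Over-quota duty = €632,309.50 × 21.5% = €135,946.54.
Line duty = €29,228.58 + €135,946.54 = €165,175.12.

€165,175.12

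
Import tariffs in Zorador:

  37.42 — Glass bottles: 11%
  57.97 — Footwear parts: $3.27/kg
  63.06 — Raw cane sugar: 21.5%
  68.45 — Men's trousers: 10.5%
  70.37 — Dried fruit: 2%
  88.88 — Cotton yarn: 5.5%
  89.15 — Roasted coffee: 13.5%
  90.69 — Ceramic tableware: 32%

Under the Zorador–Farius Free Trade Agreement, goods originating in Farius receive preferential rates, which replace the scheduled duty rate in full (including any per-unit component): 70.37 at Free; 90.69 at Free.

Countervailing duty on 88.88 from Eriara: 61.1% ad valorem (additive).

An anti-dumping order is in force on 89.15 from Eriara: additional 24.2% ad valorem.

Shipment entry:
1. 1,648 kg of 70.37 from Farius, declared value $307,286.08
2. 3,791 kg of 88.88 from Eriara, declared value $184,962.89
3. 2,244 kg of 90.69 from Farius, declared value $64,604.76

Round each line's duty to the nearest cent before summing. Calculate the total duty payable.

$123,185.28

Line 1 (70.37, Farius, 1,648 kg, $307,286.08):
Base rate for 70.37 is 2%.
Origin Farius qualifies under the Zorador–Farius agreement and 70.37 is covered: preferential rate Free applies instead.
Duty = $307,286.08 × 0% = $0.00.
Line 2 (88.88, Eriara, 3,791 kg, $184,962.89):
Base rate for 88.88 is 5.5%.
Additional duty on 88.88 from Eriara: +61.1%. Applied ad valorem rate: 5.5% + 61.1% = 66.6%.
Duty = $184,962.89 × 66.6% = $123,185.28.
Line 3 (90.69, Farius, 2,244 kg, $64,604.76):
Base rate for 90.69 is 32%.
Origin Farius qualifies under the Zorador–Farius agreement and 90.69 is covered: preferential rate Free applies instead.
Duty = $64,604.76 × 0% = $0.00.
Total = $0.00 + $123,185.28 + $0.00 = $123,185.28.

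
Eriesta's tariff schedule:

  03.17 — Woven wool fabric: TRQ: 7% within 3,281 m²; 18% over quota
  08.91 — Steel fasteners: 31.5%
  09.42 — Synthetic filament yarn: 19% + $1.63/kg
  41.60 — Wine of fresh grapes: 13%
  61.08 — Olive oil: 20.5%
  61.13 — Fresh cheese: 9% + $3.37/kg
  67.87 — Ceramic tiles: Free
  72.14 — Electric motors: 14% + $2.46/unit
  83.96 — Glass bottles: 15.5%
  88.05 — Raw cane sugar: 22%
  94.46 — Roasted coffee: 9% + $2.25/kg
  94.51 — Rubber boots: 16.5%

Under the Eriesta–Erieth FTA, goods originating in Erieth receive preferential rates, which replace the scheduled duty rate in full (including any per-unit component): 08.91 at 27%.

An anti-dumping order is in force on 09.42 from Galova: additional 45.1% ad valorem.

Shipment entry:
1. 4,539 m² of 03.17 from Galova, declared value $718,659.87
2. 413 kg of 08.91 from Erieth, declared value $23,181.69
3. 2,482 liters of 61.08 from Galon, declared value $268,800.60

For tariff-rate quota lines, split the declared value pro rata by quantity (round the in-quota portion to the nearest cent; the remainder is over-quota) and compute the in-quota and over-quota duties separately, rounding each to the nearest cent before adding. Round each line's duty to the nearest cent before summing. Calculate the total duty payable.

Line 1 (03.17, Galova, 4,539 m², $718,659.87):
Code 03.17 is under a tariff-rate quota (threshold 3,281 m²). In-quota: 3,281 m² at 7%; over-quota: 1,258 m² at 18%.
Pro-rata value split: in-quota = $718,659.87 × 3,281/4,539 = $519,480.73; over-quota = $718,659.87 − $519,480.73 = $199,179.14.
In-quota duty = $519,480.73 × 7% = $36,363.65. Over-quota duty = $199,179.14 × 18% = $35,852.25.
Line duty = $36,363.65 + $35,852.25 = $72,215.90.
Line 2 (08.91, Erieth, 413 kg, $23,181.69):
Base rate for 08.91 is 31.5%.
Origin Erieth qualifies under the Eriesta–Erieth agreement and 08.91 is covered: preferential rate 27% applies instead.
Duty = $23,181.69 × 27% = $6,259.06.
Line 3 (61.08, Galon, 2,482 liters, $268,800.60):
Base rate for 61.08 is 20.5%.
Duty = $268,800.60 × 20.5% = $55,104.12.
Total = $72,215.90 + $6,259.06 + $55,104.12 = $133,579.08.

$133,579.08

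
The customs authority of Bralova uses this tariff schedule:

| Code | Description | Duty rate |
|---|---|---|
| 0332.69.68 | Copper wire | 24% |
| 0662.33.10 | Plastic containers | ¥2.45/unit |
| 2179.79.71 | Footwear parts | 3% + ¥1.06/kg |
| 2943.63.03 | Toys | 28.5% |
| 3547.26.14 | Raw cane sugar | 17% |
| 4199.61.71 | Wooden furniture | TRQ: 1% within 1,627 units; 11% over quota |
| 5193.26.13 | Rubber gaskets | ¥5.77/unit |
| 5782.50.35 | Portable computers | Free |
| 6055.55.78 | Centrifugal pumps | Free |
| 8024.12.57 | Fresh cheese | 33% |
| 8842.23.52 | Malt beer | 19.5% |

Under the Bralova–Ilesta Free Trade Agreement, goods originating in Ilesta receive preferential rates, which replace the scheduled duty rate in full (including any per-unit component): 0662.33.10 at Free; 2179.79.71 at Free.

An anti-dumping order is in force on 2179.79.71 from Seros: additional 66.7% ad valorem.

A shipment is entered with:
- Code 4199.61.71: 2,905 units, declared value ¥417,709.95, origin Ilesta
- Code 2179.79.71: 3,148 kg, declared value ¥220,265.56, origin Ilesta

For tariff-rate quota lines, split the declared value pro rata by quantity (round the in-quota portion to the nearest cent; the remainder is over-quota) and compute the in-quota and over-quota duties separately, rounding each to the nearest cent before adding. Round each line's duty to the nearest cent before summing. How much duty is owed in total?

Line 1 (4199.61.71, Ilesta, 2,905 units, ¥417,709.95):
Code 4199.61.71 is under a tariff-rate quota (threshold 1,627 units). In-quota: 1,627 units at 1%; over-quota: 1,278 units at 11%.
Pro-rata value split: in-quota = ¥417,709.95 × 1,627/2,905 = ¥233,946.33; over-quota = ¥417,709.95 − ¥233,946.33 = ¥183,763.62.
In-quota duty = ¥233,946.33 × 1% = ¥2,339.46. Over-quota duty = ¥183,763.62 × 11% = ¥20,214.00.
Line duty = ¥2,339.46 + ¥20,214.00 = ¥22,553.46.
Line 2 (2179.79.71, Ilesta, 3,148 kg, ¥220,265.56):
Base rate for 2179.79.71 is 3% + ¥1.06/kg.
Origin Ilesta qualifies under the Bralova–Ilesta agreement and 2179.79.71 is covered: preferential rate Free applies instead.
The additional-duty order on 2179.79.71 targets Seros, not Ilesta; it does not apply.
Duty = ¥220,265.56 × 0% = ¥0.00.
Total = ¥22,553.46 + ¥0.00 = ¥22,553.46.

¥22,553.46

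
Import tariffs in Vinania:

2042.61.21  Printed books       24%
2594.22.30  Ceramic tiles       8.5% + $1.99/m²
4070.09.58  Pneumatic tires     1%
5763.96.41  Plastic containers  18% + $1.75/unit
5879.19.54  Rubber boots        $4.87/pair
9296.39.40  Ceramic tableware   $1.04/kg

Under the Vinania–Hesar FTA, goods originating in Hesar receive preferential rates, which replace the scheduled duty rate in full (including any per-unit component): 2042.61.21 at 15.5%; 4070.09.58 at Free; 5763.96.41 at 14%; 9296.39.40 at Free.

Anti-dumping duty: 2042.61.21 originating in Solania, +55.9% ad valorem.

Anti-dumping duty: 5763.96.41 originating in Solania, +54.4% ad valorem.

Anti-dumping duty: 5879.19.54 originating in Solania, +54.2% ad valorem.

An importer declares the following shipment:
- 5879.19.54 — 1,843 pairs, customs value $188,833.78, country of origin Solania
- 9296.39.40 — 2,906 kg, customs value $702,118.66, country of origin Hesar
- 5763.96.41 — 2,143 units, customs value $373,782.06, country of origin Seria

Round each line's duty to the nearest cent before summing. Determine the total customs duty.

Line 1 (5879.19.54, Solania, 1,843 pairs, $188,833.78):
Base rate for 5879.19.54 is $4.87/pair.
Additional duty on 5879.19.54 from Solania: +54.2% ad valorem. Applied ad valorem rate = 54.2%.
Duty = $188,833.78 × 54.2% + 1,843 × $4.87 = $111,323.32.
Line 2 (9296.39.40, Hesar, 2,906 kg, $702,118.66):
Base rate for 9296.39.40 is $1.04/kg.
Origin Hesar qualifies under the Vinania–Hesar agreement and 9296.39.40 is covered: preferential rate Free applies instead.
Duty = $702,118.66 × 0% = $0.00.
Line 3 (5763.96.41, Seria, 2,143 units, $373,782.06):
Base rate for 5763.96.41 is 18% + $1.75/unit.
5763.96.41 has an FTA preferential rate, but origin Seria is not Hesar; base rate stands.
The additional-duty order on 5763.96.41 targets Solania, not Seria; it does not apply.
Duty = $373,782.06 × 18% + 2,143 × $1.75 = $71,031.02.
Total = $111,323.32 + $0.00 + $71,031.02 = $182,354.34.

$182,354.34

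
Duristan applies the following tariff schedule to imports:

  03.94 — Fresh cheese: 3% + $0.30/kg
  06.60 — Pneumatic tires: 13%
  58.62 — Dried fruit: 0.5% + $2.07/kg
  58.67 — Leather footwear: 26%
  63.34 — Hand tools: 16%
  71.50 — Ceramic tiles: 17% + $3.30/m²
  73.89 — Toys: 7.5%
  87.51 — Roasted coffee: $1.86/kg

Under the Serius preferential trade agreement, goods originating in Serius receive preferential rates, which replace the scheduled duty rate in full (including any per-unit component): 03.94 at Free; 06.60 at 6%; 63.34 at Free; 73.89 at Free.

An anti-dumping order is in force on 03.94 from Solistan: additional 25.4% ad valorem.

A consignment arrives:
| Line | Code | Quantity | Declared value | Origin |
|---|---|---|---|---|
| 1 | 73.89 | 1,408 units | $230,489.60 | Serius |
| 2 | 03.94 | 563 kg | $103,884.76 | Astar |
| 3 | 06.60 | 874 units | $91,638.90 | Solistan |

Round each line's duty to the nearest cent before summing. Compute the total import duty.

Line 1 (73.89, Serius, 1,408 units, $230,489.60):
Base rate for 73.89 is 7.5%.
Origin Serius qualifies under the Duristan–Serius agreement and 73.89 is covered: preferential rate Free applies instead.
Duty = $230,489.60 × 0% = $0.00.
Line 2 (03.94, Astar, 563 kg, $103,884.76):
Base rate for 03.94 is 3% + $0.30/kg.
03.94 has an FTA preferential rate, but origin Astar is not Serius; base rate stands.
The additional-duty order on 03.94 targets Solistan, not Astar; it does not apply.
Duty = $103,884.76 × 3% + 563 × $0.30 = $3,285.44.
Line 3 (06.60, Solistan, 874 units, $91,638.90):
Base rate for 06.60 is 13%.
06.60 has an FTA preferential rate, but origin Solistan is not Serius; base rate stands.
Duty = $91,638.90 × 13% = $11,913.06.
Total = $0.00 + $3,285.44 + $11,913.06 = $15,198.50.

$15,198.50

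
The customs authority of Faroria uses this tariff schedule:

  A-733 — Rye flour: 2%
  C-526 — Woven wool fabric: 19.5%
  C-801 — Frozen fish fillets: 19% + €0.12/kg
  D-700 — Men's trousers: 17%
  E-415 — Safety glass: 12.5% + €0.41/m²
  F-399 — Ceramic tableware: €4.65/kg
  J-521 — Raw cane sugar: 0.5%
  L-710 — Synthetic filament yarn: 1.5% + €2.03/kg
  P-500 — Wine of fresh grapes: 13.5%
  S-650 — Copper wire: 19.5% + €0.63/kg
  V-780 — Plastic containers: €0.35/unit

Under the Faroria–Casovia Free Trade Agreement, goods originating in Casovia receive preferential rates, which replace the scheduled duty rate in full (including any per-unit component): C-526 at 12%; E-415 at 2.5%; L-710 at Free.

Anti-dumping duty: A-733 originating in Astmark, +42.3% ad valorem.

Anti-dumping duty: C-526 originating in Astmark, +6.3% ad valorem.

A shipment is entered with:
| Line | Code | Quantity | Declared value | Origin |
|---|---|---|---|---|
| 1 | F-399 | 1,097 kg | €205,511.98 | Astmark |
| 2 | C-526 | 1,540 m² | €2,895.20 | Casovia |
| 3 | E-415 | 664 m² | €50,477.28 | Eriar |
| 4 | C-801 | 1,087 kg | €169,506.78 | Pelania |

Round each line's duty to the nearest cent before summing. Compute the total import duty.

€44,367.10

Line 1 (F-399, Astmark, 1,097 kg, €205,511.98):
Base rate for F-399 is €4.65/kg.
Duty = 1,097 × €4.65 = €5,101.05.
Line 2 (C-526, Casovia, 1,540 m², €2,895.20):
Base rate for C-526 is 19.5%.
Origin Casovia qualifies under the Faroria–Casovia agreement and C-526 is covered: preferential rate 12% applies instead.
The additional-duty order on C-526 targets Astmark, not Casovia; it does not apply.
Duty = €2,895.20 × 12% = €347.42.
Line 3 (E-415, Eriar, 664 m², €50,477.28):
Base rate for E-415 is 12.5% + €0.41/m².
E-415 has an FTA preferential rate, but origin Eriar is not Casovia; base rate stands.
Duty = €50,477.28 × 12.5% + 664 × €0.41 = €6,581.90.
Line 4 (C-801, Pelania, 1,087 kg, €169,506.78):
Base rate for C-801 is 19% + €0.12/kg.
Duty = €169,506.78 × 19% + 1,087 × €0.12 = €32,336.73.
Total = €5,101.05 + €347.42 + €6,581.90 + €32,336.73 = €44,367.10.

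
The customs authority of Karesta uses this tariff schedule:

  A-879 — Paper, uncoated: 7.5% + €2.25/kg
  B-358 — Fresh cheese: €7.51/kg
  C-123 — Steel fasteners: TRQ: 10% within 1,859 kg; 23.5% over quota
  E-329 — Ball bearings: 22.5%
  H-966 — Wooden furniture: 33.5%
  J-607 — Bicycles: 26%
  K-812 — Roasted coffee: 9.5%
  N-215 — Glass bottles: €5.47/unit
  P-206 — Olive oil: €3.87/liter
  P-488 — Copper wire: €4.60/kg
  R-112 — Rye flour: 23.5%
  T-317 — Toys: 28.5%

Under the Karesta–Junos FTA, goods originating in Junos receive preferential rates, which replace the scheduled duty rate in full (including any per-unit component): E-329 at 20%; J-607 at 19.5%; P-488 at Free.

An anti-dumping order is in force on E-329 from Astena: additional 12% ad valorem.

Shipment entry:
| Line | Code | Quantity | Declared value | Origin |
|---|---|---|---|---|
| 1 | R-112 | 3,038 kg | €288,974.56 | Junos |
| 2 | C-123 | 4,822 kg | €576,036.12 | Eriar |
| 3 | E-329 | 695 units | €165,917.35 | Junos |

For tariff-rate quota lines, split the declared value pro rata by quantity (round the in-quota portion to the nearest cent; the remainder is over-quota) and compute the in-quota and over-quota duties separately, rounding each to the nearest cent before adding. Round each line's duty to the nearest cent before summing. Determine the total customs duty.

€206,480.70

Line 1 (R-112, Junos, 3,038 kg, €288,974.56):
Base rate for R-112 is 23.5%.
Origin Junos is the FTA partner but R-112 is not on the preference list; base rate stands.
Duty = €288,974.56 × 23.5% = €67,909.02.
Line 2 (C-123, Eriar, 4,822 kg, €576,036.12):
Code C-123 is under a tariff-rate quota (threshold 1,859 kg). In-quota: 1,859 kg at 10%; over-quota: 2,963 kg at 23.5%.
Pro-rata value split: in-quota = €576,036.12 × 1,859/4,822 = €222,076.14; over-quota = €576,036.12 − €222,076.14 = €353,959.98.
In-quota duty = €222,076.14 × 10% = €22,207.61. Over-quota duty = €353,959.98 × 23.5% = €83,180.60.
Line duty = €22,207.61 + €83,180.60 = €105,388.21.
Line 3 (E-329, Junos, 695 units, €165,917.35):
Base rate for E-329 is 22.5%.
Origin Junos qualifies under the Karesta–Junos agreement and E-329 is covered: preferential rate 20% applies instead.
The additional-duty order on E-329 targets Astena, not Junos; it does not apply.
Duty = €165,917.35 × 20% = €33,183.47.
Total = €67,909.02 + €105,388.21 + €33,183.47 = €206,480.70.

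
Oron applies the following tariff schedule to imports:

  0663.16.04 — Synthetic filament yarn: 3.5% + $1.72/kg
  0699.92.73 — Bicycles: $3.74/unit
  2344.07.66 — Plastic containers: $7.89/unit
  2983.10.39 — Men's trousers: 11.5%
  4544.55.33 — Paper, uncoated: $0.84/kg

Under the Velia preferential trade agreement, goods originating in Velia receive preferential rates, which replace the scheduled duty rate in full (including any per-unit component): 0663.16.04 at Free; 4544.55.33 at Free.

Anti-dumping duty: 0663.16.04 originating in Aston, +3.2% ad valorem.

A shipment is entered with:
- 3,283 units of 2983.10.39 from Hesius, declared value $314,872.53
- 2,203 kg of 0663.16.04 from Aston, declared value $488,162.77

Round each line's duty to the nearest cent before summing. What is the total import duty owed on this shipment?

$72,706.41

Line 1 (2983.10.39, Hesius, 3,283 units, $314,872.53):
Base rate for 2983.10.39 is 11.5%.
Duty = $314,872.53 × 11.5% = $36,210.34.
Line 2 (0663.16.04, Aston, 2,203 kg, $488,162.77):
Base rate for 0663.16.04 is 3.5% + $1.72/kg.
0663.16.04 has an FTA preferential rate, but origin Aston is not Velia; base rate stands.
Additional duty on 0663.16.04 from Aston: +3.2%. Applied ad valorem rate: 3.5% + 3.2% = 6.7%.
Duty = $488,162.77 × 6.7% + 2,203 × $1.72 = $36,496.07.
Total = $36,210.34 + $36,496.07 = $72,706.41.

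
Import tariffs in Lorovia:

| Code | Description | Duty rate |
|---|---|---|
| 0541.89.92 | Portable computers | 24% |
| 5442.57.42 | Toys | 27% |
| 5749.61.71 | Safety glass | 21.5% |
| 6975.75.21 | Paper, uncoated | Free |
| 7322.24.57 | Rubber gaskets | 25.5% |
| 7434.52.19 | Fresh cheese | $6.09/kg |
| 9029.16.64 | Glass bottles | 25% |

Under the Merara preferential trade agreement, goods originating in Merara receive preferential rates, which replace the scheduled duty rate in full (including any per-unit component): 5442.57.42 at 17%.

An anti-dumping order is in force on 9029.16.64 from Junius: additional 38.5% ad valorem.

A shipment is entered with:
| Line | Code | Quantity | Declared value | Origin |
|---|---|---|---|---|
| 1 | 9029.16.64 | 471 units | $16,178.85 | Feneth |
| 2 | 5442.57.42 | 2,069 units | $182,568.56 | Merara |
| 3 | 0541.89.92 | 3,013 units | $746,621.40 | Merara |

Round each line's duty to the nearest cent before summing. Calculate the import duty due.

Line 1 (9029.16.64, Feneth, 471 units, $16,178.85):
Base rate for 9029.16.64 is 25%.
The additional-duty order on 9029.16.64 targets Junius, not Feneth; it does not apply.
Duty = $16,178.85 × 25% = $4,044.71.
Line 2 (5442.57.42, Merara, 2,069 units, $182,568.56):
Base rate for 5442.57.42 is 27%.
Origin Merara qualifies under the Lorovia–Merara agreement and 5442.57.42 is covered: preferential rate 17% applies instead.
Duty = $182,568.56 × 17% = $31,036.66.
Line 3 (0541.89.92, Merara, 3,013 units, $746,621.40):
Base rate for 0541.89.92 is 24%.
Origin Merara is the FTA partner but 0541.89.92 is not on the preference list; base rate stands.
Duty = $746,621.40 × 24% = $179,189.14.
Total = $4,044.71 + $31,036.66 + $179,189.14 = $214,270.51.

$214,270.51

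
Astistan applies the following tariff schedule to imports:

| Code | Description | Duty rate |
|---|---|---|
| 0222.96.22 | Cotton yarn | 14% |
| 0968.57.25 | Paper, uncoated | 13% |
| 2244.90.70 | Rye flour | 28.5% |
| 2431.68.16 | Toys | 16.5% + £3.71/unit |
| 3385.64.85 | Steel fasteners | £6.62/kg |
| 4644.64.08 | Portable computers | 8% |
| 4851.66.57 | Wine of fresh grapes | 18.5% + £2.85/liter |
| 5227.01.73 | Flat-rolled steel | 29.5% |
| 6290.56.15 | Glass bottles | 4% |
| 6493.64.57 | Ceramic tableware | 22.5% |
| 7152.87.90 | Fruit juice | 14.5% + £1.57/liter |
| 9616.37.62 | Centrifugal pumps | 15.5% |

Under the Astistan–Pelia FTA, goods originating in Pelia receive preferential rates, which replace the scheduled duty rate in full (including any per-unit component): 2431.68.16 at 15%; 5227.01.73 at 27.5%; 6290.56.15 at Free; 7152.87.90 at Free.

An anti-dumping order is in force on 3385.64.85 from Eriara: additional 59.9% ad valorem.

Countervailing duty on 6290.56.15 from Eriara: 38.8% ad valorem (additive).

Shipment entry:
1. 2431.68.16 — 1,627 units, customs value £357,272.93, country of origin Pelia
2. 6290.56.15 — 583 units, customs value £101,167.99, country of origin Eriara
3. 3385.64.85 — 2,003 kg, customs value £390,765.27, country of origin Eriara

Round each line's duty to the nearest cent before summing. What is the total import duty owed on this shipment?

£344,219.10

Line 1 (2431.68.16, Pelia, 1,627 units, £357,272.93):
Base rate for 2431.68.16 is 16.5% + £3.71/unit.
Origin Pelia qualifies under the Astistan–Pelia agreement and 2431.68.16 is covered: preferential rate 15% applies instead.
Duty = £357,272.93 × 15% = £53,590.94.
Line 2 (6290.56.15, Eriara, 583 units, £101,167.99):
Base rate for 6290.56.15 is 4%.
6290.56.15 has an FTA preferential rate, but origin Eriara is not Pelia; base rate stands.
Additional duty on 6290.56.15 from Eriara: +38.8%. Applied ad valorem rate: 4% + 38.8% = 42.8%.
Duty = £101,167.99 × 42.8% = £43,299.90.
Line 3 (3385.64.85, Eriara, 2,003 kg, £390,765.27):
Base rate for 3385.64.85 is £6.62/kg.
Additional duty on 3385.64.85 from Eriara: +59.9% ad valorem. Applied ad valorem rate = 59.9%.
Duty = £390,765.27 × 59.9% + 2,003 × £6.62 = £247,328.26.
Total = £53,590.94 + £43,299.90 + £247,328.26 = £344,219.10.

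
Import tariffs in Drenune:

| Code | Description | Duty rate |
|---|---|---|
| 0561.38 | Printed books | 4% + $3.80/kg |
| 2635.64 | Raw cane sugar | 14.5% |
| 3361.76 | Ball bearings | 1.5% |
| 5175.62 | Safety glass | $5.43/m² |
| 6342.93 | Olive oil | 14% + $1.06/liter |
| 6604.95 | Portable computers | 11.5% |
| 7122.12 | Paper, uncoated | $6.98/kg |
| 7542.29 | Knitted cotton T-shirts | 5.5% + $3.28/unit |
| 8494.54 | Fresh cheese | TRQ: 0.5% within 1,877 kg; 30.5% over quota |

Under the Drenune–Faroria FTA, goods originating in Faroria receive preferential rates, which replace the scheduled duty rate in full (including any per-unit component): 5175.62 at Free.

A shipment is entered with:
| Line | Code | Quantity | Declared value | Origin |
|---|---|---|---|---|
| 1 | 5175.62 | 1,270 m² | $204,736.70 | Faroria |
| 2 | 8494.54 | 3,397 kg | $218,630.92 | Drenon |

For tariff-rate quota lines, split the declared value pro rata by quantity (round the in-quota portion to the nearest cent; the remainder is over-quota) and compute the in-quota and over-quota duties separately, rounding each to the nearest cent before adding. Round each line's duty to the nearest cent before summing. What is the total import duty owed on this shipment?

Line 1 (5175.62, Faroria, 1,270 m², $204,736.70):
Base rate for 5175.62 is $5.43/m².
Origin Faroria qualifies under the Drenune–Faroria agreement and 5175.62 is covered: preferential rate Free applies instead.
Duty = $204,736.70 × 0% = $0.00.
Line 2 (8494.54, Drenon, 3,397 kg, $218,630.92):
Code 8494.54 is under a tariff-rate quota (threshold 1,877 kg). In-quota: 1,877 kg at 0.5%; over-quota: 1,520 kg at 30.5%.
Pro-rata value split: in-quota = $218,630.92 × 1,877/3,397 = $120,803.72; over-quota = $218,630.92 − $120,803.72 = $97,827.20.
In-quota duty = $120,803.72 × 0.5% = $604.02. Over-quota duty = $97,827.20 × 30.5% = $29,837.30.
Line duty = $604.02 + $29,837.30 = $30,441.32.
Total = $0.00 + $30,441.32 = $30,441.32.

$30,441.32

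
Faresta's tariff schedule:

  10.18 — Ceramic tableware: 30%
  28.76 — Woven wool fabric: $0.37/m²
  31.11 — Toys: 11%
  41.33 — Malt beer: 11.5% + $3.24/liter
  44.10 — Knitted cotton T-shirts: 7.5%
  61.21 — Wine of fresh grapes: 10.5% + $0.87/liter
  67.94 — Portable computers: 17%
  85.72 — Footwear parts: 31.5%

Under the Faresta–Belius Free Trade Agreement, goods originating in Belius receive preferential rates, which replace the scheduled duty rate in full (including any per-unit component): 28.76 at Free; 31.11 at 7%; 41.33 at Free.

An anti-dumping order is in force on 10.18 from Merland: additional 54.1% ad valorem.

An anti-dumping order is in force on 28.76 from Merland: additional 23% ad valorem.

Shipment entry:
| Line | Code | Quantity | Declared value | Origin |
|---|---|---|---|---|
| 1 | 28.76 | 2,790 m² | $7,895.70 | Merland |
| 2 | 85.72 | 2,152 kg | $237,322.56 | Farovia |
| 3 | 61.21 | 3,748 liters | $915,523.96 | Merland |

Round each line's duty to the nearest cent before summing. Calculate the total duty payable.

Line 1 (28.76, Merland, 2,790 m², $7,895.70):
Base rate for 28.76 is $0.37/m².
28.76 has an FTA preferential rate, but origin Merland is not Belius; base rate stands.
Additional duty on 28.76 from Merland: +23% ad valorem. Applied ad valorem rate = 23%.
Duty = $7,895.70 × 23% + 2,790 × $0.37 = $2,848.31.
Line 2 (85.72, Farovia, 2,152 kg, $237,322.56):
Base rate for 85.72 is 31.5%.
Duty = $237,322.56 × 31.5% = $74,756.61.
Line 3 (61.21, Merland, 3,748 liters, $915,523.96):
Base rate for 61.21 is 10.5% + $0.87/liter.
Duty = $915,523.96 × 10.5% + 3,748 × $0.87 = $99,390.78.
Total = $2,848.31 + $74,756.61 + $99,390.78 = $176,995.70.

$176,995.70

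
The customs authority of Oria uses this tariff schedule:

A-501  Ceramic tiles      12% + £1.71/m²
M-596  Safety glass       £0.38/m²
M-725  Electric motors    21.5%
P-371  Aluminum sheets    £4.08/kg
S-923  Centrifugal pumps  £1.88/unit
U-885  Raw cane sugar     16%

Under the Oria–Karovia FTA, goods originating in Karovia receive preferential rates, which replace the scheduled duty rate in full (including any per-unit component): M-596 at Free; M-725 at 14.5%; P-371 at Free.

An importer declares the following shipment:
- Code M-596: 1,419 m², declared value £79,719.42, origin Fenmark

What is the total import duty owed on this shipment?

£539.22

Line 1 (M-596, Fenmark, 1,419 m², £79,719.42):
Base rate for M-596 is £0.38/m².
M-596 has an FTA preferential rate, but origin Fenmark is not Karovia; base rate stands.
Duty = 1,419 × £0.38 = £539.22.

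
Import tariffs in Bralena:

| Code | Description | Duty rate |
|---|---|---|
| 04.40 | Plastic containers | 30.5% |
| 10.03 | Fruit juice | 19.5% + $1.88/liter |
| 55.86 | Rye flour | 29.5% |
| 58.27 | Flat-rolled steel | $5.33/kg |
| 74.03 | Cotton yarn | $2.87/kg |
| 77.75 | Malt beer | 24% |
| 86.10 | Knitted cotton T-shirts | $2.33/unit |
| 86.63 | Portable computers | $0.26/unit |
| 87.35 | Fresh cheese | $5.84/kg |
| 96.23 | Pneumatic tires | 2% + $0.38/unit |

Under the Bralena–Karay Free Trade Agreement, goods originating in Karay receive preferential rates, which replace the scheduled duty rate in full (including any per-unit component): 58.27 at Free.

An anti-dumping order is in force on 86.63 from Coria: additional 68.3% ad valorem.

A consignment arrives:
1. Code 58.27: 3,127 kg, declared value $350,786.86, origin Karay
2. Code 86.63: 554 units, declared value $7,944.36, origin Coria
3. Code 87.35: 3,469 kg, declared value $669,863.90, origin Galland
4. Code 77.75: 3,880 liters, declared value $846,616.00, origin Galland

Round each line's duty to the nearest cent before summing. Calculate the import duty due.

Line 1 (58.27, Karay, 3,127 kg, $350,786.86):
Base rate for 58.27 is $5.33/kg.
Origin Karay qualifies under the Bralena–Karay agreement and 58.27 is covered: preferential rate Free applies instead.
Duty = $350,786.86 × 0% = $0.00.
Line 2 (86.63, Coria, 554 units, $7,944.36):
Base rate for 86.63 is $0.26/unit.
Additional duty on 86.63 from Coria: +68.3% ad valorem. Applied ad valorem rate = 68.3%.
Duty = $7,944.36 × 68.3% + 554 × $0.26 = $5,570.04.
Line 3 (87.35, Galland, 3,469 kg, $669,863.90):
Base rate for 87.35 is $5.84/kg.
Duty = 3,469 × $5.84 = $20,258.96.
Line 4 (77.75, Galland, 3,880 liters, $846,616.00):
Base rate for 77.75 is 24%.
Duty = $846,616.00 × 24% = $203,187.84.
Total = $0.00 + $5,570.04 + $20,258.96 + $203,187.84 = $229,016.84.

$229,016.84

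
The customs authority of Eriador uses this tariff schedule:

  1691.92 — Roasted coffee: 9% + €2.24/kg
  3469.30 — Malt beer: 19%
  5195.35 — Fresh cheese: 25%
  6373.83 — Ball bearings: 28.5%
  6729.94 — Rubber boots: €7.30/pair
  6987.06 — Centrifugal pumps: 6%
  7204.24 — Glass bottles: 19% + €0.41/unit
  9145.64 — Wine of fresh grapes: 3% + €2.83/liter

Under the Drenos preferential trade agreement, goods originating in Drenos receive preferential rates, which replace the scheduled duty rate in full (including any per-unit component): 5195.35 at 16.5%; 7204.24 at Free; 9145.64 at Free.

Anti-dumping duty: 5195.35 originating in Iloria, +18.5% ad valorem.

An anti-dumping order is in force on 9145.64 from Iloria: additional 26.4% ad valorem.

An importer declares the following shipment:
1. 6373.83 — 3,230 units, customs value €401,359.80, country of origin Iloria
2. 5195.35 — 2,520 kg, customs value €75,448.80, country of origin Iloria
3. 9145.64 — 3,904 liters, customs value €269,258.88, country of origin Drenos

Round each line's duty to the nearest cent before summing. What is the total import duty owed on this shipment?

Line 1 (6373.83, Iloria, 3,230 units, €401,359.80):
Base rate for 6373.83 is 28.5%.
Duty = €401,359.80 × 28.5% = €114,387.54.
Line 2 (5195.35, Iloria, 2,520 kg, €75,448.80):
Base rate for 5195.35 is 25%.
5195.35 has an FTA preferential rate, but origin Iloria is not Drenos; base rate stands.
Additional duty on 5195.35 from Iloria: +18.5%. Applied ad valorem rate: 25% + 18.5% = 43.5%.
Duty = €75,448.80 × 43.5% = €32,820.23.
Line 3 (9145.64, Drenos, 3,904 liters, €269,258.88):
Base rate for 9145.64 is 3% + €2.83/liter.
Origin Drenos qualifies under the Eriador–Drenos agreement and 9145.64 is covered: preferential rate Free applies instead.
The additional-duty order on 9145.64 targets Iloria, not Drenos; it does not apply.
Duty = €269,258.88 × 0% = €0.00.
Total = €114,387.54 + €32,820.23 + €0.00 = €147,207.77.

€147,207.77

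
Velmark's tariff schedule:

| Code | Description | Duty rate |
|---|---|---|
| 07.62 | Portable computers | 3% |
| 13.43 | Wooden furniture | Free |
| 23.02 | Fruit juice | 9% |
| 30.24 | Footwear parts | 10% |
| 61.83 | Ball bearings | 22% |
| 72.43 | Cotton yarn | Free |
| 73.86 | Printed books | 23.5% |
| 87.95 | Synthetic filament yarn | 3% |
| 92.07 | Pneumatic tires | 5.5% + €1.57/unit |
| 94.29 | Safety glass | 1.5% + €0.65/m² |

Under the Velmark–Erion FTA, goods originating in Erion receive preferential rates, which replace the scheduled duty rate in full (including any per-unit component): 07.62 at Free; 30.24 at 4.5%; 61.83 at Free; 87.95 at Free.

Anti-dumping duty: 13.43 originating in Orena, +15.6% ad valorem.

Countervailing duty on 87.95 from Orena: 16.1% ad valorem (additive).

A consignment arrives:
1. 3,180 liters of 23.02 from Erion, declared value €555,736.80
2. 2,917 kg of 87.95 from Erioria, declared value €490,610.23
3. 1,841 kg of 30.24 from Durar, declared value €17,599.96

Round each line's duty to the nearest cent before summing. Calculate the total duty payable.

€66,494.62

Line 1 (23.02, Erion, 3,180 liters, €555,736.80):
Base rate for 23.02 is 9%.
Origin Erion is the FTA partner but 23.02 is not on the preference list; base rate stands.
Duty = €555,736.80 × 9% = €50,016.31.
Line 2 (87.95, Erioria, 2,917 kg, €490,610.23):
Base rate for 87.95 is 3%.
87.95 has an FTA preferential rate, but origin Erioria is not Erion; base rate stands.
The additional-duty order on 87.95 targets Orena, not Erioria; it does not apply.
Duty = €490,610.23 × 3% = €14,718.31.
Line 3 (30.24, Durar, 1,841 kg, €17,599.96):
Base rate for 30.24 is 10%.
30.24 has an FTA preferential rate, but origin Durar is not Erion; base rate stands.
Duty = €17,599.96 × 10% = €1,760.00.
Total = €50,016.31 + €14,718.31 + €1,760.00 = €66,494.62.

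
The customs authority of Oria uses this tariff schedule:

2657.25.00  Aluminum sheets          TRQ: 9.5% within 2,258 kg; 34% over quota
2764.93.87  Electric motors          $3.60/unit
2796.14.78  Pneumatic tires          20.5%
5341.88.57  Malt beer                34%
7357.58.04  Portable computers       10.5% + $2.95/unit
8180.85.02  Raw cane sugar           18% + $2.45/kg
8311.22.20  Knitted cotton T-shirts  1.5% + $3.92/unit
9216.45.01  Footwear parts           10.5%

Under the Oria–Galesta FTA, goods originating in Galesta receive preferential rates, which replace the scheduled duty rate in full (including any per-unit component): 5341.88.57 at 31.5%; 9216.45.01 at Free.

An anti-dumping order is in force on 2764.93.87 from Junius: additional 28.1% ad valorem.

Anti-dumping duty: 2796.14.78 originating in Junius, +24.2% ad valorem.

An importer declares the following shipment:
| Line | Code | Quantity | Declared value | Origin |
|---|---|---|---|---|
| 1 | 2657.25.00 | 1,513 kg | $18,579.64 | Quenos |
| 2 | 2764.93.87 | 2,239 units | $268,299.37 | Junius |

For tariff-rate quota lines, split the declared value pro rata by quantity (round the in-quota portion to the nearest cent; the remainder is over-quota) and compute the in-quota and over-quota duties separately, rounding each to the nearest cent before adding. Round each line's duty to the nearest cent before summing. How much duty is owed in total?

$85,217.59

Line 1 (2657.25.00, Quenos, 1,513 kg, $18,579.64):
Code 2657.25.00 is under a tariff-rate quota (threshold 2,258 kg). Quantity 1,513 kg is within the quota, so the in-quota rate 9.5% applies to the full value.
Duty = $18,579.64 × 9.5% = $1,765.07.
Line 2 (2764.93.87, Junius, 2,239 units, $268,299.37):
Base rate for 2764.93.87 is $3.60/unit.
Additional duty on 2764.93.87 from Junius: +28.1% ad valorem. Applied ad valorem rate = 28.1%.
Duty = $268,299.37 × 28.1% + 2,239 × $3.60 = $83,452.52.
Total = $1,765.07 + $83,452.52 = $85,217.59.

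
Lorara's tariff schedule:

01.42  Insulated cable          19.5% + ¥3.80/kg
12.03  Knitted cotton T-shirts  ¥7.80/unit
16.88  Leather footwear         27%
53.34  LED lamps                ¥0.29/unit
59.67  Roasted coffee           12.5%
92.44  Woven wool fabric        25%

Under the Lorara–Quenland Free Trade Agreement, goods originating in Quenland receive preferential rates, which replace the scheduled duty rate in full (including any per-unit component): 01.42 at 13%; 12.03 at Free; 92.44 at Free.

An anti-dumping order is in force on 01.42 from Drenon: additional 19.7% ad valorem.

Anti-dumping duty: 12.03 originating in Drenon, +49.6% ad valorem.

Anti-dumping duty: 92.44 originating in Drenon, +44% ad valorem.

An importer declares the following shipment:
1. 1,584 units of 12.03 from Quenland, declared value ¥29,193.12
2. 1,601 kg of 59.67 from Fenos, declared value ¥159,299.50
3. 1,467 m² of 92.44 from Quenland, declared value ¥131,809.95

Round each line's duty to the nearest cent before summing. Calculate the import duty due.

Line 1 (12.03, Quenland, 1,584 units, ¥29,193.12):
Base rate for 12.03 is ¥7.80/unit.
Origin Quenland qualifies under the Lorara–Quenland agreement and 12.03 is covered: preferential rate Free applies instead.
The additional-duty order on 12.03 targets Drenon, not Quenland; it does not apply.
Duty = ¥29,193.12 × 0% = ¥0.00.
Line 2 (59.67, Fenos, 1,601 kg, ¥159,299.50):
Base rate for 59.67 is 12.5%.
Duty = ¥159,299.50 × 12.5% = ¥19,912.44.
Line 3 (92.44, Quenland, 1,467 m², ¥131,809.95):
Base rate for 92.44 is 25%.
Origin Quenland qualifies under the Lorara–Quenland agreement and 92.44 is covered: preferential rate Free applies instead.
The additional-duty order on 92.44 targets Drenon, not Quenland; it does not apply.
Duty = ¥131,809.95 × 0% = ¥0.00.
Total = ¥0.00 + ¥19,912.44 + ¥0.00 = ¥19,912.44.

¥19,912.44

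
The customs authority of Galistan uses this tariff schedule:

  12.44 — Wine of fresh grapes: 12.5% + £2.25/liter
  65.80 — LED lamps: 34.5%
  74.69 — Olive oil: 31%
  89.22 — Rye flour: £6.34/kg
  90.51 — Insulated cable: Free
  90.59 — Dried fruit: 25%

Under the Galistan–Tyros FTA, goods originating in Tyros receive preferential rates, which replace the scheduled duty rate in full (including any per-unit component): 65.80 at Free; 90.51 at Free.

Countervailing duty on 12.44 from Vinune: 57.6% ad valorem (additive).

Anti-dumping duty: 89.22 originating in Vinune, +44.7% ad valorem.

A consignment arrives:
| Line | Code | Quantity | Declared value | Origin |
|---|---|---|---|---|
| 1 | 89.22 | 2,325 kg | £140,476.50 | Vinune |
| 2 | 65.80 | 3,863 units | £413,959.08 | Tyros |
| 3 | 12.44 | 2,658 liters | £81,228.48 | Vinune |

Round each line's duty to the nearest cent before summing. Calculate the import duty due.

£140,455.16

Line 1 (89.22, Vinune, 2,325 kg, £140,476.50):
Base rate for 89.22 is £6.34/kg.
Additional duty on 89.22 from Vinune: +44.7% ad valorem. Applied ad valorem rate = 44.7%.
Duty = £140,476.50 × 44.7% + 2,325 × £6.34 = £77,533.50.
Line 2 (65.80, Tyros, 3,863 units, £413,959.08):
Base rate for 65.80 is 34.5%.
Origin Tyros qualifies under the Galistan–Tyros agreement and 65.80 is covered: preferential rate Free applies instead.
Duty = £413,959.08 × 0% = £0.00.
Line 3 (12.44, Vinune, 2,658 liters, £81,228.48):
Base rate for 12.44 is 12.5% + £2.25/liter.
Additional duty on 12.44 from Vinune: +57.6%. Applied ad valorem rate: 12.5% + 57.6% = 70.1%.
Duty = £81,228.48 × 70.1% + 2,658 × £2.25 = £62,921.66.
Total = £77,533.50 + £0.00 + £62,921.66 = £140,455.16.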